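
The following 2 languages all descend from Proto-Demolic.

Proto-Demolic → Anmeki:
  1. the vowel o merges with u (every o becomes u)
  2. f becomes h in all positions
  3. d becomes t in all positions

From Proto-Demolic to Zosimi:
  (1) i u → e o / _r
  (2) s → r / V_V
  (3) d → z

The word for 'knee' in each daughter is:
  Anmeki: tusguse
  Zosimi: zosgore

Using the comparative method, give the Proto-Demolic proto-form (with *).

*dosgose

Position 5: Anmeki has u, Zosimi has o. Taking the neighbouring segments as reconstructed: Anmeki u could go back to *o or *u; Zosimi o can only go back to *o — the one source consistent with every daughter is *o.
Position 2: Anmeki has u, Zosimi has o. Taking the neighbouring segments as reconstructed: Anmeki u could go back to *o or *u; Zosimi o can only go back to *o — the one source consistent with every daughter is *o.
Position 6: Anmeki has s, Zosimi has r. Anmeki preserves s here (none of its changes turn any other segment into s), so the proto-segment is *s.
Continuing position by position gives *dosgose; check it forward:
Anmeki: start from *dosgose.
  rule 1 (vowel merger): dosgose → dusguse
  rule 2: no change — dusguse
  rule 3 (unconditioned shift): dusguse → tusguse
  ⇒ Anmeki tusguse
Zosimi: *dosgose
  dosgose (rule 1 does not apply)
  dosgose → dosgore   [rhotacism]
  dosgore → zosgore   [unconditioned shift]
  giving Zosimi zosgore.
Only *dosgose yields all of Anmeki tusguse, Zosimi zosgore.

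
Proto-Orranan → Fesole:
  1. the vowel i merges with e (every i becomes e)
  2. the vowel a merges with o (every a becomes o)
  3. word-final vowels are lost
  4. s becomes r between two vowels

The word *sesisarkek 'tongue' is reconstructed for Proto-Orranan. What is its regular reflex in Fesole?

sererorkek

Fesole: start from *sesisarkek.
  rule 1 (vowel merger): sesisarkek → sesesarkek
  rule 2 (vowel merger): sesesarkek → sesesorkek
  rule 3: no change — sesesorkek
  rule 4 (rhotacism): sesesorkek → sererorkek
  ⇒ Fesole sererorkek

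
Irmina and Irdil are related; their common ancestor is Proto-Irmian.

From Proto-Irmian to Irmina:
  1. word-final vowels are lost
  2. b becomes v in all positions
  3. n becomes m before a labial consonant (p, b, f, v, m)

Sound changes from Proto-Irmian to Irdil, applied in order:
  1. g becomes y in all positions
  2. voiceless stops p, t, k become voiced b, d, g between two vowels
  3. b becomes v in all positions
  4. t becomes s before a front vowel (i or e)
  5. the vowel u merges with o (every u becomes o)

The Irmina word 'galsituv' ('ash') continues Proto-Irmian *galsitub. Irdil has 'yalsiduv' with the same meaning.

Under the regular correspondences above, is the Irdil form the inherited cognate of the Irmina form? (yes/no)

no

Derive the expected Irdil reflex of *galsitub:
Irdil: *galsitub > yalsitub > yalsidub > yalsiduv > yalsidov  (by unconditioned shift, intervocalic voicing, unconditioned shift, vowel merger)
The regular Irdil reflex would be 'yalsidov', but the attested form is 'yalsiduv'. The correspondence is irregular, so they are not cognates (the Irdil form has a different source).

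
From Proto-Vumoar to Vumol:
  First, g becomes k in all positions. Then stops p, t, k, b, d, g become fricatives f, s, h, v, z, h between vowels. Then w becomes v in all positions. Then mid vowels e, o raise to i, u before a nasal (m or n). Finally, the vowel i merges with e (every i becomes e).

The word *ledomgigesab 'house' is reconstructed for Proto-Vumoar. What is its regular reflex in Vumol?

Vumol: *ledomgigesab
  ledomgigesab → ledomkikesab   [unconditioned shift]
  ledomkikesab → lezomkihesab   [intervocalic lenition]
  lezomkihesab (rule 3 does not apply)
  lezomkihesab → lezumkihesab   [pre-nasal raising]
  lezumkihesab → lezumkehesab   [vowel merger]
  giving Vumol lezumkehesab.

lezumkehesab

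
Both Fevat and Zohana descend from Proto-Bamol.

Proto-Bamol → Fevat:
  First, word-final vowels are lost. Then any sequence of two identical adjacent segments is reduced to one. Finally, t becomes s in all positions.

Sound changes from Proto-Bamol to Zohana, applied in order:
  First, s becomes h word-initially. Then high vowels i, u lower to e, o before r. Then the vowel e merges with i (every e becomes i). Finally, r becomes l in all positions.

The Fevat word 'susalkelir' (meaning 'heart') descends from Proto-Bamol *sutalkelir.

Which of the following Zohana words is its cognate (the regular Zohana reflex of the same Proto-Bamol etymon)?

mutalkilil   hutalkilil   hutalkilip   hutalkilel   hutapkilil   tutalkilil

Zohana: start from *sutalkelir.
  rule 1 (debuccalisation): sutalkelir → hutalkelir
  rule 2 (pre-rhotic lowering): hutalkelir → hutalkeler
  rule 3 (vowel merger): hutalkeler → hutalkilir
  rule 4 (unconditioned shift): hutalkilir → hutalkilil
  ⇒ Zohana hutalkilil
The other candidates each miss or misapply at least one Zohana change.

hutalkilil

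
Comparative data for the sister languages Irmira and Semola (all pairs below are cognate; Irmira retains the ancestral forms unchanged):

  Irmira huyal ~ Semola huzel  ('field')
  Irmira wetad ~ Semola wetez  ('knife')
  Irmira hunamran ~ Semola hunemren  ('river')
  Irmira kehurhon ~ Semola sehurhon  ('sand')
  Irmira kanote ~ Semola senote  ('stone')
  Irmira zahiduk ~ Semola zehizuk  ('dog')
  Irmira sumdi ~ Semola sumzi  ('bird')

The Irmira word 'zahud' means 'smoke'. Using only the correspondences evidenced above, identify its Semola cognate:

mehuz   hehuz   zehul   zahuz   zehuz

huyal ~ huzel, wetad ~ wetez — Irmira a corresponds to Semola e after a consonant, before a consonant other than r, m, n, p, b, f, v.
wetad ~ wetez — Irmira d corresponds to Semola z word-finally.
Applying these to Irmira 'zahud':
  zahud → zehud   (a→e after a consonant, before a consonant other than r, m, n, p, b, f, v)
  zehud → zehuz   (d→z word-finally)
So the Semola cognate is 'zehuz'.

zehuz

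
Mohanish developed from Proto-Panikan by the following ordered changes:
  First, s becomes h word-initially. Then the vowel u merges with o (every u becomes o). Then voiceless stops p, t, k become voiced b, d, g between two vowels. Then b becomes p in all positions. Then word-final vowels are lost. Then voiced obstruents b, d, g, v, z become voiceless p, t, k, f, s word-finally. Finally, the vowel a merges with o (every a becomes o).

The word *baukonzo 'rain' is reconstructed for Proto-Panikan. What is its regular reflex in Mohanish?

poogons

Mohanish: *baukonzo
  baukonzo (rule 1 does not apply)
  baukonzo → baokonzo   [vowel merger]
  baokonzo → baogonzo   [intervocalic voicing]
  baogonzo → paogonzo   [unconditioned shift]
  paogonzo → paogonz   [apocope]
  paogonz → paogons   [final devoicing]
  paogons → poogons   [vowel merger]
  giving Mohanish poogons.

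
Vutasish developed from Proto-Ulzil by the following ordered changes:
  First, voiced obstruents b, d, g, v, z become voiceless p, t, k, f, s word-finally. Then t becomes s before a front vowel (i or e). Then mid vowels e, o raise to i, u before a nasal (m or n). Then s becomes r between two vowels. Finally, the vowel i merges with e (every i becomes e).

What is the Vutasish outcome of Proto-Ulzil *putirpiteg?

Vutasish: *putirpiteg
  putirpiteg → putirpitek   [final devoicing]
  putirpitek → pusirpisek   [palatalisation]
  pusirpisek (rule 3 does not apply)
  pusirpisek → purirpirek   [rhotacism]
  purirpirek → purerperek   [vowel merger]
  giving Vutasish purerperek.

purerperek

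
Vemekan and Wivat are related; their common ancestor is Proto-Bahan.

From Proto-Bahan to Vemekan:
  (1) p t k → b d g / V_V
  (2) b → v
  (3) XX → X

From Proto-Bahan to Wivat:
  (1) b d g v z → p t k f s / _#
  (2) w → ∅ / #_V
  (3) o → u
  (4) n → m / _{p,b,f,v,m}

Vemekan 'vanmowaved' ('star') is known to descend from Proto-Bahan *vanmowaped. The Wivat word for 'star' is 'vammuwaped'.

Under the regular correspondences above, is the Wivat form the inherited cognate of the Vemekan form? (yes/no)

Derive the expected Wivat reflex of *vanmowaped:
Wivat: *vanmowaped > vanmowapet > vanmuwapet > vammuwapet  (by final devoicing, vowel merger, nasal place assimilation)
The regular Wivat reflex would be 'vammuwapet', but the attested form is 'vammuwaped'. The correspondence is irregular, so they are not cognates (the Wivat form has a different source).

no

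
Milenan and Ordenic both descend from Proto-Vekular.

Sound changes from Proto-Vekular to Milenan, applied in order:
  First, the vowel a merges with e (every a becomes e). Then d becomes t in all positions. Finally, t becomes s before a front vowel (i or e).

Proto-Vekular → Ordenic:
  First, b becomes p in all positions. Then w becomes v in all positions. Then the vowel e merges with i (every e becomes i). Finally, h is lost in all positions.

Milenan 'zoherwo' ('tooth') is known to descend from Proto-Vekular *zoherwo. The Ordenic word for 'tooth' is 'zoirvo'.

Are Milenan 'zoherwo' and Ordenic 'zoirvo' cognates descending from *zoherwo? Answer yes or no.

Derive the expected Ordenic reflex of *zoherwo:
Ordenic: *zoherwo
  zoherwo (rule 1 does not apply)
  zoherwo → zohervo   [unconditioned shift]
  zohervo → zohirvo   [vowel merger]
  zohirvo → zoirvo   [h-loss]
  giving Ordenic zoirvo.
Ordenic 'zoirvo' matches the regular reflex exactly, so the pair is cognate.

yes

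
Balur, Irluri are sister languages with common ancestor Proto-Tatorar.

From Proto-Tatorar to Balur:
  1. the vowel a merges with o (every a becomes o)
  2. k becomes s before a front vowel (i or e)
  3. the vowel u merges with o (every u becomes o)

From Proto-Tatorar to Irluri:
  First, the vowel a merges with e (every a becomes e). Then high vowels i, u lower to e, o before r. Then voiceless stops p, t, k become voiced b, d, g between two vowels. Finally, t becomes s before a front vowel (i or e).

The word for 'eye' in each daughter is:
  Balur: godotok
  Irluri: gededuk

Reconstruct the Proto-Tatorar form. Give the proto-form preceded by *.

*gadatuk

Position 5: Balur has t, Irluri has d. Balur preserves t here (none of its changes turn any other segment into t), so the proto-segment is *t.
Position 4: Balur has o, Irluri has e. Taking the neighbouring segments as reconstructed: Balur o could go back to *a or *o or *u; Irluri e could go back to *a or *e — the one source consistent with every daughter is *a.
Position 6: Balur has o, Irluri has u. Irluri preserves u here (none of its changes turn any other segment into u), so the proto-segment is *u.
Continuing position by position gives *gadatuk; check it forward:
Balur: start from *gadatuk.
  rule 1 (vowel merger): gadatuk → godotuk
  rule 2: no change — godotuk
  rule 3 (vowel merger): godotuk → godotok
  ⇒ Balur godotok
Irluri: *gadatuk
  gadatuk → gedetuk   [vowel merger]
  gedetuk (rule 2 does not apply)
  gedetuk → gededuk   [intervocalic voicing]
  gededuk (rule 4 does not apply)
  giving Irluri gededuk.
*gadatuk is the unique common source.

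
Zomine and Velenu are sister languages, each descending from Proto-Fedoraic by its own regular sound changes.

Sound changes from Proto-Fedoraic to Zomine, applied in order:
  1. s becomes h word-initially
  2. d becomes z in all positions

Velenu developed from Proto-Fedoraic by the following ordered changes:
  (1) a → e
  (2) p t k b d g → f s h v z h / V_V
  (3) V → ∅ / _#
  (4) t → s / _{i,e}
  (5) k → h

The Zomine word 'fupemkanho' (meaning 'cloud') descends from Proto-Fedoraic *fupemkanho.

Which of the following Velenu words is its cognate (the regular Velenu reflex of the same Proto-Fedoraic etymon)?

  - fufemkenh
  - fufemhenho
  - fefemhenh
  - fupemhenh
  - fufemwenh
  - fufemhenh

fufemhenh

Velenu: start from *fupemkanho.
  rule 1 (vowel merger): fupemkanho → fupemkenho
  rule 2 (intervocalic lenition): fupemkenho → fufemkenho
  rule 3 (apocope): fufemkenho → fufemkenh
  rule 4: no change — fufemkenh
  rule 5 (unconditioned shift): fufemkenh → fufemhenh
  ⇒ Velenu fufemhenh
Only 'fufemhenh' matches the regular Velenu development of *fupemkanho.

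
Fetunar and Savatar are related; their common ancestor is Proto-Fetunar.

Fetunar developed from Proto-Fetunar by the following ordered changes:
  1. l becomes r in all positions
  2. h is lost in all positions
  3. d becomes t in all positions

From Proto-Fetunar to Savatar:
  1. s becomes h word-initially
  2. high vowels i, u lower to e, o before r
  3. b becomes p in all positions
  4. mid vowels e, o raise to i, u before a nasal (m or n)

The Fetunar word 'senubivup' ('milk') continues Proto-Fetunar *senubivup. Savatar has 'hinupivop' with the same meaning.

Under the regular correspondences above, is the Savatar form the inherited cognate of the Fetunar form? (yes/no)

Derive the expected Savatar reflex of *senubivup:
Savatar: *senubivup > henubivup > henupivup > hinupivup  (by debuccalisation, unconditioned shift, pre-nasal raising)
The regular Savatar reflex would be 'hinupivup', but the attested form is 'hinupivop'. The correspondence is irregular, so they are not cognates (the Savatar form has a different source).

no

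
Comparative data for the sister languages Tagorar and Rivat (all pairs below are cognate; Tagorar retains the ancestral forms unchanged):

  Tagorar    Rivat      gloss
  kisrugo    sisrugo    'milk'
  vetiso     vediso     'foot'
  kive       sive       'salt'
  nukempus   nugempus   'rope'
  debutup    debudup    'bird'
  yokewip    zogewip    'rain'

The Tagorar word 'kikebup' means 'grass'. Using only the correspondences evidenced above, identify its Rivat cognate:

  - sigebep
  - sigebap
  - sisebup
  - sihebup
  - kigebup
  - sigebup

kisrugo ~ sisrugo, kive ~ sive — Tagorar k corresponds to Rivat s word-initially before a front vowel.
nukempus ~ nugempus, yokewip ~ zogewip — Tagorar k corresponds to Rivat g between vowels (before a front vowel).
Applying these to Tagorar 'kikebup':
  kikebup → sikebup   (k→s word-initially before a front vowel)
  sikebup → sigebup   (k→g between vowels (before a front vowel))
So the Rivat cognate is 'sigebup'.

sigebup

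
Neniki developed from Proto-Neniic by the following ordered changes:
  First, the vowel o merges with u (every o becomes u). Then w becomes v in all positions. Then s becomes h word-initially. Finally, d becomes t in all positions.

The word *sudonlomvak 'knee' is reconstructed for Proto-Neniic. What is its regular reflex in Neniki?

Neniki: *sudonlomvak > sudunlumvak > hudunlumvak > hutunlumvak  (by vowel merger, debuccalisation, unconditioned shift)

hutunlumvak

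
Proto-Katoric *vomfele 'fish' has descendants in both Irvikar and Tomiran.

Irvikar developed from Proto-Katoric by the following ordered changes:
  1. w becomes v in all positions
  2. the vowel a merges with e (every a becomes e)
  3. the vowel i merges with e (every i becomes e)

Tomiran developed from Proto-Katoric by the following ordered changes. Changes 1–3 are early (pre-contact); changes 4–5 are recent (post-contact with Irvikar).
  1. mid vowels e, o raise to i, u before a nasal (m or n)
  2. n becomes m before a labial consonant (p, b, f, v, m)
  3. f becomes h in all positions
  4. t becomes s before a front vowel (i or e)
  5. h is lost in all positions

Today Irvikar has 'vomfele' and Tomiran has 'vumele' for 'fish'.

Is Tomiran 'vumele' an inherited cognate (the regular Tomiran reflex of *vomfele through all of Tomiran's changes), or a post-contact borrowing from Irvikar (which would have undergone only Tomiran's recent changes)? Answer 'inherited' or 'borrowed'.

inherited

If inherited, *vomfele would pass through all of Tomiran's changes:
Tomiran: *vomfele > vumfele > vumhele > vumele  (by pre-nasal raising, unconditioned shift, h-loss)
If borrowed from Irvikar 'vomfele' after the early changes, it would undergo only the recent ones:
  rule 4 (palatalisation): no change (vomfele)
  rule 5 (h-loss): no change (vomfele)
  ⇒ as a loan: vomfele
Tomiran 'vumele' matches the inherited outcome exactly, so it is an inherited cognate, not a loan.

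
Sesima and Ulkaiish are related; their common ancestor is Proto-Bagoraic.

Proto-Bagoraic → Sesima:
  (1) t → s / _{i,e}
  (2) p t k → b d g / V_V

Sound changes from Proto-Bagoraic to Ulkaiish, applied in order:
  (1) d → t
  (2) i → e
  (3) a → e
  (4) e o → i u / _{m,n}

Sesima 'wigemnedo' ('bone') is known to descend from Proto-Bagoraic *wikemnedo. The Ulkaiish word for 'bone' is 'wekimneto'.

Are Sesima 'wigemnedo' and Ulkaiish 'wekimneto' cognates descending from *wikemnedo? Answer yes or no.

yes

Derive the expected Ulkaiish reflex of *wikemnedo:
Ulkaiish: *wikemnedo
  wikemnedo → wikemneto   [unconditioned shift]
  wikemneto → wekemneto   [vowel merger]
  wekemneto (rule 3 does not apply)
  wekemneto → wekimneto   [pre-nasal raising]
  giving Ulkaiish wekimneto.
Ulkaiish 'wekimneto' matches the regular reflex exactly, so the pair is cognate.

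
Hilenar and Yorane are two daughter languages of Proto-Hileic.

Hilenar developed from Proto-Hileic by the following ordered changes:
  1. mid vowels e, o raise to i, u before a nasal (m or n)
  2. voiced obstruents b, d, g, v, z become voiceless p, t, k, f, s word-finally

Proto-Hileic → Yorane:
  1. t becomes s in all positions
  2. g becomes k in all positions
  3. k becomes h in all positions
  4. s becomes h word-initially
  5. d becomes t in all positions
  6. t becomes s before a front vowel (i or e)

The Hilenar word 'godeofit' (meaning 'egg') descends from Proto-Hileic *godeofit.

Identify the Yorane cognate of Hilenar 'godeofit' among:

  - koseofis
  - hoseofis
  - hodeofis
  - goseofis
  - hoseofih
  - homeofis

hoseofis

Yorane: start from *godeofit.
  rule 1 (unconditioned shift): godeofit → godeofis
  rule 2 (unconditioned shift): godeofis → kodeofis
  rule 3 (unconditioned shift): kodeofis → hodeofis
  rule 4: no change — hodeofis
  rule 5 (unconditioned shift): hodeofis → hoteofis
  rule 6 (palatalisation): hoteofis → hoseofis
  ⇒ Yorane hoseofis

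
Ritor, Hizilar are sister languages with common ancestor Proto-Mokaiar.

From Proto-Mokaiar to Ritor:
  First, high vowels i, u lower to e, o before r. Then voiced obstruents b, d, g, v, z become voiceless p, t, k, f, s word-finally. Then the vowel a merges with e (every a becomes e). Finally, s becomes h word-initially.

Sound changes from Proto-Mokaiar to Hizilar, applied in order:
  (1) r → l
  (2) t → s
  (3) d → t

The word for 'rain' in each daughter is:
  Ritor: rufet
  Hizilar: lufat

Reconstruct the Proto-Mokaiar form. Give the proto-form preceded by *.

*rufad

Position 4: Ritor has e, Hizilar has a. Hizilar preserves a here (none of its changes turn any other segment into a), so the proto-segment is *a.
Position 1: Ritor has r, Hizilar has l. Ritor preserves r here (none of its changes turn any other segment into r), so the proto-segment is *r.
Position 5: Ritor has t, Hizilar has t. In Hizilar, t can only continue *d, so the proto-segment is *d.
This points to *rufad. Verify forward in each daughter:
Ritor: start from *rufad.
  rule 1: no change — rufad
  rule 2 (final devoicing): rufad → rufat
  rule 3 (vowel merger): rufat → rufet
  rule 4: no change — rufet
  ⇒ Ritor rufet
Hizilar: *rufad > lufad > lufat  (by unconditioned shift, unconditioned shift)
Only *rufad yields all of Ritor rufet, Hizilar lufat.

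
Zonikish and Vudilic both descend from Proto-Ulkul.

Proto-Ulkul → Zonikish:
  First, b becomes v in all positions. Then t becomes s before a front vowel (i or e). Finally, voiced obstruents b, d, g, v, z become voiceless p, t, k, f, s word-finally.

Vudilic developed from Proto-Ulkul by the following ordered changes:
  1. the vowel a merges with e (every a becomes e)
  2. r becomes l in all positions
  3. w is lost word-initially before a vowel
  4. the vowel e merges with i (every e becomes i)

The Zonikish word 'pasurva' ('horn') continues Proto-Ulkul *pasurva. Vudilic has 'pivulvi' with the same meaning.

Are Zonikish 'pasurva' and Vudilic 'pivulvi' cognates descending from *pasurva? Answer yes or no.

Derive the expected Vudilic reflex of *pasurva:
Vudilic: start from *pasurva.
  rule 1 (vowel merger): pasurva → pesurve
  rule 2 (unconditioned shift): pesurve → pesulve
  rule 3: no change — pesulve
  rule 4 (vowel merger): pesulve → pisulvi
  ⇒ Vudilic pisulvi
The regular Vudilic reflex would be 'pisulvi', but the attested form is 'pivulvi'. The correspondence is irregular, so they are not cognates (the Vudilic form has a different source).

no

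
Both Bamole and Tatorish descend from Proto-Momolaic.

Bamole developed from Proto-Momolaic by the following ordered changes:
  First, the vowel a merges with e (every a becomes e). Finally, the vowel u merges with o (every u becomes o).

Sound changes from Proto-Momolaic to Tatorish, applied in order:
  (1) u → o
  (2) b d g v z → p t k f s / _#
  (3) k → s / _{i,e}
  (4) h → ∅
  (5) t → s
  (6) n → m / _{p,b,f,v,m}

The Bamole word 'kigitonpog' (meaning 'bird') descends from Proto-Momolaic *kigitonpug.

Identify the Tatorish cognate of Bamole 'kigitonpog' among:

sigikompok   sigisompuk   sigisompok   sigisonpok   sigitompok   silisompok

Tatorish: start from *kigitonpug.
  rule 1 (vowel merger): kigitonpug → kigitonpog
  rule 2 (final devoicing): kigitonpog → kigitonpok
  rule 3 (palatalisation): kigitonpok → sigitonpok
  rule 4: no change — sigitonpok
  rule 5 (unconditioned shift): sigitonpok → sigisonpok
  rule 6 (nasal place assimilation): sigisonpok → sigisompok
  ⇒ Tatorish sigisompok
The other candidates each miss or misapply at least one Tatorish change.

sigisompok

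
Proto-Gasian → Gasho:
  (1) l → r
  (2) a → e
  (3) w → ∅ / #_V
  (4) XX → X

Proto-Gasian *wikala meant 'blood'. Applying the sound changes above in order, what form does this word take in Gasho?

Gasho: start from *wikala.
  rule 1 (unconditioned shift): wikala → wikara
  rule 2 (vowel merger): wikara → wikere
  rule 3 (glide loss): wikere → ikere
  rule 4: no change — ikere
  ⇒ Gasho ikere

ikere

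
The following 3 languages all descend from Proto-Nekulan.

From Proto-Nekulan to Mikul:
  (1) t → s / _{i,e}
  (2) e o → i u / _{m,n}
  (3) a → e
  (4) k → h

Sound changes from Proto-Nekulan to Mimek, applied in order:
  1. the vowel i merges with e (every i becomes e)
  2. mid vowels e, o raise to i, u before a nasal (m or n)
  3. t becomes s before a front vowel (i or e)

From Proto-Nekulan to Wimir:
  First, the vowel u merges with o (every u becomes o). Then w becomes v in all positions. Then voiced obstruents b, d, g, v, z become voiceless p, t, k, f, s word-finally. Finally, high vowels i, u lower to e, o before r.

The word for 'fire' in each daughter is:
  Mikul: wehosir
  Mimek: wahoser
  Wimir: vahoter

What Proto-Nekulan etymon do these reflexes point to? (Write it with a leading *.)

*wahotir

Position 2: Mikul has e, Mimek has a, Wimir has a. Mimek preserves a here (none of its changes turn any other segment into a), so the proto-segment is *a.
Position 5: Mikul has s, Mimek has s, Wimir has t. Taking the neighbouring segments as reconstructed: Mikul s could go back to *t or *s; Mimek s could go back to *t or *s; Wimir t can only go back to *t — the one source consistent with every daughter is *t.
This points to *wahotir. Verify forward in each daughter:
Mikul: start from *wahotir.
  rule 1 (palatalisation): wahotir → wahosir
  rule 2: no change — wahosir
  rule 3 (vowel merger): wahosir → wehosir
  rule 4: no change — wehosir
  ⇒ Mikul wehosir
Mimek: start from *wahotir.
  rule 1 (vowel merger): wahotir → wahoter
  rule 2: no change — wahoter
  rule 3 (palatalisation): wahoter → wahoser
  ⇒ Mimek wahoser
Wimir: *wahotir > vahotir > vahoter  (by unconditioned shift, pre-rhotic lowering)
Only *wahotir yields all of Mikul wehosir, Mimek wahoser, Wimir vahoter.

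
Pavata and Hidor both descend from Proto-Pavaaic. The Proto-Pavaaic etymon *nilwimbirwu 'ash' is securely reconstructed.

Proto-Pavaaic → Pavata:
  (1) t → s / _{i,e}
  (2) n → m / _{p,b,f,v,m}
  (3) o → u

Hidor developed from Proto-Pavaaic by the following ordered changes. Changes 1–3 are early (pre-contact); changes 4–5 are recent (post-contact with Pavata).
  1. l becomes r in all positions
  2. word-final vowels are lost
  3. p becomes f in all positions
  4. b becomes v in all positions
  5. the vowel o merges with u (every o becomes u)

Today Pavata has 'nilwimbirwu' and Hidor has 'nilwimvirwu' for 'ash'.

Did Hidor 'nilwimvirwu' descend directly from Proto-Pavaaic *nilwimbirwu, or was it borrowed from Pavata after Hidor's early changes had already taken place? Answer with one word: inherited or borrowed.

borrowed

If inherited, *nilwimbirwu would pass through all of Hidor's changes:
Hidor: start from *nilwimbirwu.
  rule 1 (unconditioned shift): nilwimbirwu → nirwimbirwu
  rule 2 (apocope): nirwimbirwu → nirwimbirw
  rule 3: no change — nirwimbirw
  rule 4 (unconditioned shift): nirwimbirw → nirwimvirw
  rule 5: no change — nirwimvirw
  ⇒ Hidor nirwimvirw
If borrowed from Pavata 'nilwimbirwu' after the early changes, it would undergo only the recent ones:
  rule 4 (unconditioned shift): nilwimbirwu → nilwimvirwu
  rule 5 (vowel merger): no change (nilwimvirwu)
  ⇒ as a loan: nilwimvirwu
Hidor 'nilwimvirwu' matches the loan outcome 'nilwimvirwu', not the inherited 'nirwimvirw' — it skipped the early Hidor changes, so it was borrowed from Pavata.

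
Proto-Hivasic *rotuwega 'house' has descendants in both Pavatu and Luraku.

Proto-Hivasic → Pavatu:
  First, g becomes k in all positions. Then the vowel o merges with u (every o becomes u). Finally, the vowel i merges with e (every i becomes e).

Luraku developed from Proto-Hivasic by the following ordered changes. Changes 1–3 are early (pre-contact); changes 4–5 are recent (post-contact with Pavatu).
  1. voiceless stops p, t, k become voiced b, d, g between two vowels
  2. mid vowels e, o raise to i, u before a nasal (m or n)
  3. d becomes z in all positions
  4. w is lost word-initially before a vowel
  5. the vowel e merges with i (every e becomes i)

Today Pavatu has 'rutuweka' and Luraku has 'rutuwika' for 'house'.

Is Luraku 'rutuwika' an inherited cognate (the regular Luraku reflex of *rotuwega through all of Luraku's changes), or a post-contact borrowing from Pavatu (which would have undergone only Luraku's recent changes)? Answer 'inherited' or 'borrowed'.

If inherited, *rotuwega would pass through all of Luraku's changes:
Luraku: start from *rotuwega.
  rule 1 (intervocalic voicing): rotuwega → roduwega
  rule 2: no change — roduwega
  rule 3 (unconditioned shift): roduwega → rozuwega
  rule 4: no change — rozuwega
  rule 5 (vowel merger): rozuwega → rozuwiga
  ⇒ Luraku rozuwiga
If borrowed from Pavatu 'rutuweka' after the early changes, it would undergo only the recent ones:
  rule 4 (glide loss): no change (rutuweka)
  rule 5 (vowel merger): rutuweka → rutuwika
  ⇒ as a loan: rutuwika
Luraku 'rutuwika' matches the loan outcome 'rutuwika', not the inherited 'rozuwiga' — it skipped the early Luraku changes, so it was borrowed from Pavatu.

borrowed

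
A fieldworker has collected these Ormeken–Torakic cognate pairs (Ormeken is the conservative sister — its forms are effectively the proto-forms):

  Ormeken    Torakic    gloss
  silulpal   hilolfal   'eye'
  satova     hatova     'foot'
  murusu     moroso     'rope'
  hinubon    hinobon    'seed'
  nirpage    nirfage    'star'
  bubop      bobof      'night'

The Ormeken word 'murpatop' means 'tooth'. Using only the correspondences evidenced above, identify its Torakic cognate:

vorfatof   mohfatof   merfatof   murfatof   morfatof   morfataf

murusu ~ moroso — Ormeken u corresponds to Torakic o after a consonant, before r.
silulpal ~ hilolfal, nirpage ~ nirfage — Ormeken p corresponds to Torakic f after a consonant, before a back vowel.
bubop ~ bobof — Ormeken p corresponds to Torakic f word-finally.
Applying these to Ormeken 'murpatop':
  murpatop → morpatop   (u→o after a consonant, before r)
  morpatop → morfatop   (p→f after a consonant, before a back vowel)
  morfatop → morfatof   (p→f word-finally)
So the Torakic cognate is 'morfatof'.

morfatof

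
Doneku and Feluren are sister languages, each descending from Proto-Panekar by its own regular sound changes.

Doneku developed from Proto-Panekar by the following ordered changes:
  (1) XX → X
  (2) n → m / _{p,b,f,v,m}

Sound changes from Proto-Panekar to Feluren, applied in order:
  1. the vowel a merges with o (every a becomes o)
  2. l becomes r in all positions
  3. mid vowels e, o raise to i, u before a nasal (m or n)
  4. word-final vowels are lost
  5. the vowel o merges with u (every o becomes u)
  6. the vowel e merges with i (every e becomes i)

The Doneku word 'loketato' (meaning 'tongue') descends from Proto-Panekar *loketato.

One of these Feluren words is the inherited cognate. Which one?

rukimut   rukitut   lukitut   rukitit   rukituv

Feluren: *loketato
  loketato → loketoto   [vowel merger]
  loketoto → roketoto   [unconditioned shift]
  roketoto (rule 3 does not apply)
  roketoto → roketot   [apocope]
  roketot → ruketut   [vowel merger]
  ruketut → rukitut   [vowel merger]
  giving Feluren rukitut.
Among the options, 'rukitut' alone shows every Feluren change applied in order.

rukitut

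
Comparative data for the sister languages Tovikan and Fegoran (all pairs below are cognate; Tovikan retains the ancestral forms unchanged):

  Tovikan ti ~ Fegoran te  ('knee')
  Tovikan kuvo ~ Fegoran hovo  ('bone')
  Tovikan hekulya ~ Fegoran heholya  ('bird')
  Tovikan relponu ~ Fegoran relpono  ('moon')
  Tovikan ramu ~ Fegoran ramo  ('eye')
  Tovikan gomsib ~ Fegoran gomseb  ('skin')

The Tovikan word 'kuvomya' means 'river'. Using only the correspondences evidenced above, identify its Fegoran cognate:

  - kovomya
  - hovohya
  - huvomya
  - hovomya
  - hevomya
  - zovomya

kuvo ~ hovo — Tovikan k corresponds to Fegoran h word-initially before a back vowel.
kuvo ~ hovo — Tovikan u corresponds to Fegoran o after a consonant, before a labial obstruent.
Applying these to Tovikan 'kuvomya':
  kuvomya → huvomya   (k→h word-initially before a back vowel)
  huvomya → hovomya   (u→o after a consonant, before a labial obstruent)
So the Fegoran cognate is 'hovomya'.

hovomya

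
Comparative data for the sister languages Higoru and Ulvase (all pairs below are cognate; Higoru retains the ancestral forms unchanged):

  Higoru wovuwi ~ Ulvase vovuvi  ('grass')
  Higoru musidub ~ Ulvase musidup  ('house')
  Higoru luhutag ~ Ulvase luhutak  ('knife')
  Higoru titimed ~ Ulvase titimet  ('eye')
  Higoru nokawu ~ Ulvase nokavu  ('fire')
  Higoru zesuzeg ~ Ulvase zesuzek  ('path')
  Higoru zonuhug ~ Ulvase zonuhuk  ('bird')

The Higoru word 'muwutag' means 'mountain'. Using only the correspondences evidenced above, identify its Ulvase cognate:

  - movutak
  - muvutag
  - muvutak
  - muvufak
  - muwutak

nokawu ~ nokavu — Higoru w corresponds to Ulvase v between vowels (before a back vowel).
luhutag ~ luhutak, zesuzeg ~ zesuzek — Higoru g corresponds to Ulvase k word-finally.
Applying these to Higoru 'muwutag':
  muwutag → muvutag   (w→v between vowels (before a back vowel))
  muvutag → muvutak   (g→k word-finally)
So the Ulvase cognate is 'muvutak'.

muvutak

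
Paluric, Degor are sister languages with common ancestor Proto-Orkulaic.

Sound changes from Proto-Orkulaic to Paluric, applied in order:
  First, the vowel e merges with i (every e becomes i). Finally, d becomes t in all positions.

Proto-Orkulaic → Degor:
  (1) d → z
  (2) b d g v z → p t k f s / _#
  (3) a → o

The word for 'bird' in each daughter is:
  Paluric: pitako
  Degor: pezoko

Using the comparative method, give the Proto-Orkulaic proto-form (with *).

*pedako

Position 3: Paluric has t, Degor has z. Taking the neighbouring segments as reconstructed: Paluric t could go back to *t or *d; Degor z could go back to *d or *z — the one source consistent with every daughter is *d.
Position 2: Paluric has i, Degor has e. Degor preserves e here (none of its changes turn any other segment into e), so the proto-segment is *e.
Position 4: Paluric has a, Degor has o. Paluric preserves a here (none of its changes turn any other segment into a), so the proto-segment is *a.
This points to *pedako. Verify forward in each daughter:
Paluric: *pedako > pidako > pitako  (by vowel merger, unconditioned shift)
Degor: *pedako
  pedako → pezako   [unconditioned shift]
  pezako (rule 2 does not apply)
  pezako → pezoko   [vowel merger]
  giving Degor pezoko.
*pedako is the unique common source.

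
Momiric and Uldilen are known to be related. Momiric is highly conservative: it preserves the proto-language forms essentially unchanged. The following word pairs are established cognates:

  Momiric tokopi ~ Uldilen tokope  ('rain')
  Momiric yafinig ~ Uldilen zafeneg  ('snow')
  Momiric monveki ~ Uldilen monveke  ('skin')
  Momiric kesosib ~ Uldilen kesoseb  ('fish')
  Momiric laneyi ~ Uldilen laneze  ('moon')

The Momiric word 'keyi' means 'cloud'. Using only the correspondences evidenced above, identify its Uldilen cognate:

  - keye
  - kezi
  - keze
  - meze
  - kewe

keze

laneyi ~ laneze — Momiric y corresponds to Uldilen z between vowels (before a front vowel).
tokopi ~ tokope, monveki ~ monveke — Momiric i corresponds to Uldilen e word-finally.
Applying these to Momiric 'keyi':
  keyi → kezi   (y→z between vowels (before a front vowel))
  kezi → keze   (i→e word-finally)
So the Uldilen cognate is 'keze'.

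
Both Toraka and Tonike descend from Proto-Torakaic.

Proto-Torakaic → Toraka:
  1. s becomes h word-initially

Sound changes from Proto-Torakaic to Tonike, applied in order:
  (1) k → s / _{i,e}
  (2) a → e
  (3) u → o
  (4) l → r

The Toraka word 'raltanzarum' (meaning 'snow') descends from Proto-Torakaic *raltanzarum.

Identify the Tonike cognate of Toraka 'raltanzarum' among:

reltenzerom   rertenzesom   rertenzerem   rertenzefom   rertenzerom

Tonike: *raltanzarum > reltenzerum > reltenzerom > rertenzerom  (by vowel merger, vowel merger, unconditioned shift)
The other candidates each miss or misapply at least one Tonike change.

rertenzerom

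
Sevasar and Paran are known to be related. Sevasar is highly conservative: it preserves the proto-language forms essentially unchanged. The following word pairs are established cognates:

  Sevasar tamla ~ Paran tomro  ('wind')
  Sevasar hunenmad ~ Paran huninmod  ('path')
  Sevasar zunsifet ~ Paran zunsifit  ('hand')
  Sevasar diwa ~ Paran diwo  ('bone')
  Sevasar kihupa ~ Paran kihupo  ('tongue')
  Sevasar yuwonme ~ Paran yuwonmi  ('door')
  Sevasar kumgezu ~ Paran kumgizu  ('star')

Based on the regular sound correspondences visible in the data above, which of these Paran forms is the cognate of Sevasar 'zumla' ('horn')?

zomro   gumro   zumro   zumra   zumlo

zumro

tamla ~ tomro — Sevasar l corresponds to Paran r after a consonant, before a back vowel.
tamla ~ tomro, diwa ~ diwo — Sevasar a corresponds to Paran o word-finally.
Applying these to Sevasar 'zumla':
  zumla → zumra   (l→r after a consonant, before a back vowel)
  zumra → zumro   (a→o word-finally)
So the Paran cognate is 'zumro'.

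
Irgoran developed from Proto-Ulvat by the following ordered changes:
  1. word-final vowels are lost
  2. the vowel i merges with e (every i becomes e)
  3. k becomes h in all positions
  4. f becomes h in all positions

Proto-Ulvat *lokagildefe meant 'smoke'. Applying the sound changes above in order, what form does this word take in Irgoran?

Irgoran: *lokagildefe
  lokagildefe → lokagildef   [apocope]
  lokagildef → lokageldef   [vowel merger]
  lokageldef → lohageldef   [unconditioned shift]
  lohageldef → lohageldeh   [unconditioned shift]
  giving Irgoran lohageldeh.

lohageldeh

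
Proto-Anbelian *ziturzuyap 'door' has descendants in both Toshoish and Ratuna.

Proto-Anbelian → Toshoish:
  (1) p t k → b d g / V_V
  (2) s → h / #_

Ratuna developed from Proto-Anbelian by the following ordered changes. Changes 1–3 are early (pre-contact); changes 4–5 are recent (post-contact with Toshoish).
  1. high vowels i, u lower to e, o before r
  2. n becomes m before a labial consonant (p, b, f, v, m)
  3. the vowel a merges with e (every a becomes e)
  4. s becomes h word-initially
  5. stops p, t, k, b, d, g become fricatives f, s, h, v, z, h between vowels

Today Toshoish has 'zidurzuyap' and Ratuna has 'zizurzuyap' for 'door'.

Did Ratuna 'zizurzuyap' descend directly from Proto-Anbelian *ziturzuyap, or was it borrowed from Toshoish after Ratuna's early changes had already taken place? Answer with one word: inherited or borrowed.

If inherited, *ziturzuyap would pass through all of Ratuna's changes:
Ratuna: *ziturzuyap > zitorzuyap > zitorzuyep > zisorzuyep  (by pre-rhotic lowering, vowel merger, intervocalic lenition)
If borrowed from Toshoish 'zidurzuyap' after the early changes, it would undergo only the recent ones:
  rule 4 (debuccalisation): no change (zidurzuyap)
  rule 5 (intervocalic lenition): zidurzuyap → zizurzuyap
  ⇒ as a loan: zizurzuyap
Ratuna 'zizurzuyap' matches the loan outcome 'zizurzuyap', not the inherited 'zisorzuyep' — it skipped the early Ratuna changes, so it was borrowed from Toshoish.

borrowed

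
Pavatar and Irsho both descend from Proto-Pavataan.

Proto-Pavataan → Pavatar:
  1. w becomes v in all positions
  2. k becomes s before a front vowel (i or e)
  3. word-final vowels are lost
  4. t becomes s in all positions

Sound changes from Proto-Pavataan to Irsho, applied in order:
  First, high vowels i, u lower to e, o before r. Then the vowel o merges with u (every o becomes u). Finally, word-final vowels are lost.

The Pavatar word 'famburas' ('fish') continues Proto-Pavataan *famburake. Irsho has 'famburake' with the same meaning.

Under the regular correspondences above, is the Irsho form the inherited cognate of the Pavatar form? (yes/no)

Derive the expected Irsho reflex of *famburake:
Irsho: start from *famburake.
  rule 1 (pre-rhotic lowering): famburake → famborake
  rule 2 (vowel merger): famborake → famburake
  rule 3 (apocope): famburake → famburak
  ⇒ Irsho famburak
The regular Irsho reflex would be 'famburak', but the attested form is 'famburake'. The correspondence is irregular, so they are not cognates (the Irsho form has a different source).

no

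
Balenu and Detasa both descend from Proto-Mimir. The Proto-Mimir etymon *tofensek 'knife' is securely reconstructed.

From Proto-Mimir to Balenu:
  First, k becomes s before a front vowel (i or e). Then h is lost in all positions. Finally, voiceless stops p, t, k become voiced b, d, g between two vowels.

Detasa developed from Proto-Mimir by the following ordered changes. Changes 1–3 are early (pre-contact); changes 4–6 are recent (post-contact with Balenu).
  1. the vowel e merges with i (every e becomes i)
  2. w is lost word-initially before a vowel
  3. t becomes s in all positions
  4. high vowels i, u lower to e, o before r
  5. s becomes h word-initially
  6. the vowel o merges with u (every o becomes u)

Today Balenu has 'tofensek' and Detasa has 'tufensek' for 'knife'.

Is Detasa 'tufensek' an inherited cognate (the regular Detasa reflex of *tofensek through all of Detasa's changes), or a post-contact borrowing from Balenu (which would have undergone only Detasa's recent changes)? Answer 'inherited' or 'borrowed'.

borrowed

If inherited, *tofensek would pass through all of Detasa's changes:
Detasa: *tofensek > tofinsik > sofinsik > hofinsik > hufinsik  (by vowel merger, unconditioned shift, debuccalisation, vowel merger)
If borrowed from Balenu 'tofensek' after the early changes, it would undergo only the recent ones:
  rule 4 (pre-rhotic lowering): no change (tofensek)
  rule 5 (debuccalisation): no change (tofensek)
  rule 6 (vowel merger): tofensek → tufensek
  ⇒ as a loan: tufensek
Detasa 'tufensek' matches the loan outcome 'tufensek', not the inherited 'hufinsik' — it skipped the early Detasa changes, so it was borrowed from Balenu.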